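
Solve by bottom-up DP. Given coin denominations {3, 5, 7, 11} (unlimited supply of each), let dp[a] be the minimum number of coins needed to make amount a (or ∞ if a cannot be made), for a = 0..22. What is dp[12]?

2

 a  0  1  2  3  4  5  6  7  8  9 10 11 12 13 14 15 16 17 18 19 20 21 22
dp  0  -  -  1  -  1  2  1  2  3  2  1  2  3  2  3  2  3  2  3  4  3  2
(- denotes ∞ / unreachable)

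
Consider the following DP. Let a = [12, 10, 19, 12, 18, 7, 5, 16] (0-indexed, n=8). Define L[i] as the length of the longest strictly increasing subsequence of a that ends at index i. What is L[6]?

   i    0    1    2    3    4    5    6    7
a[i]   12   10   19   12   18    7    5   16
L[i]    1    1    2    2    3    1    1    3

1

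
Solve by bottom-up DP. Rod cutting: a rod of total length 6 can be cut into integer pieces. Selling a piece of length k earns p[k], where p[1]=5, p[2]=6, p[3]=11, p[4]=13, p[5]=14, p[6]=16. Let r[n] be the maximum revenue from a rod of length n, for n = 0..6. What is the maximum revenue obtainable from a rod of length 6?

30

   n    0    1    2    3    4    5    6
r[n]    0    5   10   15   20   25   30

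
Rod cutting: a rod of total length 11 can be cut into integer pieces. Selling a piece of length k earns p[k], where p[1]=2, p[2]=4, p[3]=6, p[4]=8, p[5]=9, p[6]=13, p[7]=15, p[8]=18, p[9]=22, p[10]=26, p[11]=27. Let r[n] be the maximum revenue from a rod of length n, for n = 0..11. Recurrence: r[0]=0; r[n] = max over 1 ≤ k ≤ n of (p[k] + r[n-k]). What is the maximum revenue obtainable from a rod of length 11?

28

   n    0    1    2    3    4    5    6    7    8    9   10   11
r[n]    0    2    4    6    8   10   13   15   18   22   26   28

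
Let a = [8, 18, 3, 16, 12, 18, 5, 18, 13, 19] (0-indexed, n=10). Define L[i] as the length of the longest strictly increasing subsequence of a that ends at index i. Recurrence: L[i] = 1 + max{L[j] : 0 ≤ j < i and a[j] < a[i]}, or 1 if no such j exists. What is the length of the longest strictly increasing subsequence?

   i    0    1    2    3    4    5    6    7    8    9
a[i]    8   18    3   16   12   18    5   18   13   19
L[i]    1    2    1    2    2    3    2    3    3    4

4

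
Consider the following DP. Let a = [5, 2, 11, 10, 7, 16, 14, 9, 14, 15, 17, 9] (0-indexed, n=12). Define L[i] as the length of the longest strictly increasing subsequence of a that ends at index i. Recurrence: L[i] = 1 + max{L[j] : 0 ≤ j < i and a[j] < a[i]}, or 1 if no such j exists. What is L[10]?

   i    0    1    2    3    4    5    6    7    8    9   10   11
a[i]    5    2   11   10    7   16   14    9   14   15   17    9
L[i]    1    1    2    2    2    3    3    3    4    5    6    3

6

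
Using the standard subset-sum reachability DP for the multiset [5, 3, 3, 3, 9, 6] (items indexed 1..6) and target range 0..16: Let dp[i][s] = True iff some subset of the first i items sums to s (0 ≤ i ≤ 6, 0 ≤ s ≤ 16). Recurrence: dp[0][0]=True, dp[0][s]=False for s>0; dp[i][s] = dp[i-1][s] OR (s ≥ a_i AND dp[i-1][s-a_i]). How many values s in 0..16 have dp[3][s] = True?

i\s   0   1   2   3   4   5   6   7   8   9  10  11  12  13  14  15  16
  0   T   F   F   F   F   F   F   F   F   F   F   F   F   F   F   F   F
  1   T   F   F   F   F   T   F   F   F   F   F   F   F   F   F   F   F
  2   T   F   F   T   F   T   F   F   T   F   F   F   F   F   F   F   F
  3   T   F   F   T   F   T   T   F   T   F   F   T   F   F   F   F   F
  4   T   F   F   T   F   T   T   F   T   T   F   T   F   F   T   F   F
  5   T   F   F   T   F   T   T   F   T   T   F   T   T   F   T   T   F
  6   T   F   F   T   F   T   T   F   T   T   F   T   T   F   T   T   F

6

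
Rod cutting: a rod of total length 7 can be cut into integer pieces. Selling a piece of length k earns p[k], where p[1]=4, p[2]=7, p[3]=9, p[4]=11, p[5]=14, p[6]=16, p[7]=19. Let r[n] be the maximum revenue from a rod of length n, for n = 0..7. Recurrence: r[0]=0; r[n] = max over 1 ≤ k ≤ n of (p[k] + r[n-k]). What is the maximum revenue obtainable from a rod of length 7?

   n    0    1    2    3    4    5    6    7
r[n]    0    4    8   12   16   20   24   28

28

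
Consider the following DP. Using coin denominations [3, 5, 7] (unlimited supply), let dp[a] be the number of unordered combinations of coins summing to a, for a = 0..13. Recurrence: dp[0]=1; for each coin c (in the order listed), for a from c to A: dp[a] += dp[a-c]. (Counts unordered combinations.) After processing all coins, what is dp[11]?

1

after  coin     0     1     2     3     4     5     6     7     8     9    10    11    12    13
          3     1     0     0     1     0     0     1     0     0     1     0     0     1     0
          5     1     0     0     1     0     1     1     0     1     1     1     1     1     1
          7     1     0     0     1     0     1     1     1     1     1     2     1     2     2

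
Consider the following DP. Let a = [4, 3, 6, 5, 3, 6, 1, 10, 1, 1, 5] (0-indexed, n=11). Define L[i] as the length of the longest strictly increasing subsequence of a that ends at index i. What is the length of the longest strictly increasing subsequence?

   i    0    1    2    3    4    5    6    7    8    9   10
a[i]    4    3    6    5    3    6    1   10    1    1    5
L[i]    1    1    2    2    1    3    1    4    1    1    2

4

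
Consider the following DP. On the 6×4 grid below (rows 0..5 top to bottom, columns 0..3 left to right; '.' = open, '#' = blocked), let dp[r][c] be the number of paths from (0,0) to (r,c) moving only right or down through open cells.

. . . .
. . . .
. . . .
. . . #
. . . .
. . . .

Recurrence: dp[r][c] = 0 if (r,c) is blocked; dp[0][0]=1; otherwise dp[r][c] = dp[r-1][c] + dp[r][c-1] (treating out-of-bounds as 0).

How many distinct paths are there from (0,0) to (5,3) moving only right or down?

r\c   0   1   2   3
  0   1   1   1   1
  1   1   2   3   4
  2   1   3   6  10
  3   1   4  10   0
  4   1   5  15  15
  5   1   6  21  36

36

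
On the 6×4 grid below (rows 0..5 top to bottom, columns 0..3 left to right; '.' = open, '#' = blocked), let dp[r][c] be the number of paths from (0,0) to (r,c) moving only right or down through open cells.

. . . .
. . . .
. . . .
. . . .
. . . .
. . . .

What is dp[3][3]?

r\c   0   1   2   3
  0   1   1   1   1
  1   1   2   3   4
  2   1   3   6  10
  3   1   4  10  20
  4   1   5  15  35
  5   1   6  21  56

20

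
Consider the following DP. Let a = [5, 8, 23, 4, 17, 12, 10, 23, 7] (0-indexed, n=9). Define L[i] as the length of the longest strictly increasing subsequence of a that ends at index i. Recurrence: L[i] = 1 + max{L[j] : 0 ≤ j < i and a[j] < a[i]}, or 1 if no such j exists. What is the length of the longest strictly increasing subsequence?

4

   i    0    1    2    3    4    5    6    7    8
a[i]    5    8   23    4   17   12   10   23    7
L[i]    1    2    3    1    3    3    3    4    2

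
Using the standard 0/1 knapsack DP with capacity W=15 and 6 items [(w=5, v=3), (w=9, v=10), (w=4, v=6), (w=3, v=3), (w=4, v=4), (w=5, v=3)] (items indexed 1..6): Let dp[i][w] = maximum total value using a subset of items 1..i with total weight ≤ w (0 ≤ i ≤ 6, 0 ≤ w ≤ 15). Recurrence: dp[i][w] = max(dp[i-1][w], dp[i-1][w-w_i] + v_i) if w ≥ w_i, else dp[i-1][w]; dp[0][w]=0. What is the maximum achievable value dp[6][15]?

i\w   0   1   2   3   4   5   6   7   8   9  10  11  12  13  14  15
  0   0   0   0   0   0   0   0   0   0   0   0   0   0   0   0   0
  1   0   0   0   0   0   3   3   3   3   3   3   3   3   3   3   3
  2   0   0   0   0   0   3   3   3   3  10  10  10  10  10  13  13
  3   0   0   0   0   6   6   6   6   6  10  10  10  10  16  16  16
  4   0   0   0   3   6   6   6   9   9  10  10  10  13  16  16  16
  5   0   0   0   3   6   6   6   9  10  10  10  13  13  16  16  16
  6   0   0   0   3   6   6   6   9  10  10  10  13  13  16  16  16

16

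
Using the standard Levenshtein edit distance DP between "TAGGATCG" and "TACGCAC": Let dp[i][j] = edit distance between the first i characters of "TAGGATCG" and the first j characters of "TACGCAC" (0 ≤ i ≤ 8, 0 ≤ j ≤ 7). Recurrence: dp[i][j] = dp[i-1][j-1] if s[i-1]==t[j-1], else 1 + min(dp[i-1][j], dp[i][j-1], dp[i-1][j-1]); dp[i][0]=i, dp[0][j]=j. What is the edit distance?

   ''  T  A  C  G  C  A  C
''  0  1  2  3  4  5  6  7
 T  1  0  1  2  3  4  5  6
 A  2  1  0  1  2  3  4  5
 G  3  2  1  1  1  2  3  4
 G  4  3  2  2  1  2  3  4
 A  5  4  3  3  2  2  2  3
 T  6  5  4  4  3  3  3  3
 C  7  6  5  4  4  3  4  3
 G  8  7  6  5  4  4  4  4

4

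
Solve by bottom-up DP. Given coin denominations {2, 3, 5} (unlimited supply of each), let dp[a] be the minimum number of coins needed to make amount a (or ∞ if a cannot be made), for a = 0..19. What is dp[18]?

 a  0  1  2  3  4  5  6  7  8  9 10 11 12 13 14 15 16 17 18 19
dp  0  -  1  1  2  1  2  2  2  3  2  3  3  3  4  3  4  4  4  5
(- denotes ∞ / unreachable)

4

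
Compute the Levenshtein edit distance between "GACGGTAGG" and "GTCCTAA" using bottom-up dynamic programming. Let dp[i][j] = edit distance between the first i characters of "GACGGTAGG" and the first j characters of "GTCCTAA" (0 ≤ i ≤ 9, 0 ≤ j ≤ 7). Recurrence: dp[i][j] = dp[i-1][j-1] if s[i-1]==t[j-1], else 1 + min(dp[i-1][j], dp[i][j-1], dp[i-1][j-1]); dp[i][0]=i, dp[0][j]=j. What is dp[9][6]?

   ''  G  T  C  C  T  A  A
''  0  1  2  3  4  5  6  7
 G  1  0  1  2  3  4  5  6
 A  2  1  1  2  3  4  4  5
 C  3  2  2  1  2  3  4  5
 G  4  3  3  2  2  3  4  5
 G  5  4  4  3  3  3  4  5
 T  6  5  4  4  4  3  4  5
 A  7  6  5  5  5  4  3  4
 G  8  7  6  6  6  5  4  4
 G  9  8  7  7  7  6  5  5

5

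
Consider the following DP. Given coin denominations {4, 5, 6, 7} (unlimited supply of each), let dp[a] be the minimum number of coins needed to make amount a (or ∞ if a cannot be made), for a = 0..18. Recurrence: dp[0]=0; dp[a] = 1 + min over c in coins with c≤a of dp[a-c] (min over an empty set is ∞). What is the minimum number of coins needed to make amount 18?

3

 a  0  1  2  3  4  5  6  7  8  9 10 11 12 13 14 15 16 17 18
dp  0  -  -  -  1  1  1  1  2  2  2  2  2  2  2  3  3  3  3
(- denotes ∞ / unreachable)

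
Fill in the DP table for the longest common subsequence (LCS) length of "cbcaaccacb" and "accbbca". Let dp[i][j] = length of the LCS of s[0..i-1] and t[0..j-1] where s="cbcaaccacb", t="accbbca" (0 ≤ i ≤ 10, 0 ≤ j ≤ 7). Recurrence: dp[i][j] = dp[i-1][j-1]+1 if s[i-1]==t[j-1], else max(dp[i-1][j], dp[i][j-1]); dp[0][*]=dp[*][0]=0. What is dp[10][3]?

3

   ''  a  c  c  b  b  c  a
''  0  0  0  0  0  0  0  0
 c  0  0  1  1  1  1  1  1
 b  0  0  1  1  2  2  2  2
 c  0  0  1  2  2  2  3  3
 a  0  1  1  2  2  2  3  4
 a  0  1  1  2  2  2  3  4
 c  0  1  2  2  2  2  3  4
 c  0  1  2  3  3  3  3  4
 a  0  1  2  3  3  3  3  4
 c  0  1  2  3  3  3  4  4
 b  0  1  2  3  4  4  4  4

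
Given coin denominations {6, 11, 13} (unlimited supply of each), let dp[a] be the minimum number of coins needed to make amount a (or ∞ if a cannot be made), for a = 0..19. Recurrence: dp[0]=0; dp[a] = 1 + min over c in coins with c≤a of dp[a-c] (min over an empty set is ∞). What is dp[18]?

 a  0  1  2  3  4  5  6  7  8  9 10 11 12 13 14 15 16 17 18 19
dp  0  -  -  -  -  -  1  -  -  -  -  1  2  1  -  -  -  2  3  2
(- denotes ∞ / unreachable)

3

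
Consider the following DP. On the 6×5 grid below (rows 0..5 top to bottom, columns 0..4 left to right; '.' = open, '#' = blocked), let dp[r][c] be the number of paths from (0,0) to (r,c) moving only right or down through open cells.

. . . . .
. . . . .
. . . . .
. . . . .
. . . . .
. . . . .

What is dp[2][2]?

6

r\c   0   1   2   3   4
  0   1   1   1   1   1
  1   1   2   3   4   5
  2   1   3   6  10  15
  3   1   4  10  20  35
  4   1   5  15  35  70
  5   1   6  21  56 126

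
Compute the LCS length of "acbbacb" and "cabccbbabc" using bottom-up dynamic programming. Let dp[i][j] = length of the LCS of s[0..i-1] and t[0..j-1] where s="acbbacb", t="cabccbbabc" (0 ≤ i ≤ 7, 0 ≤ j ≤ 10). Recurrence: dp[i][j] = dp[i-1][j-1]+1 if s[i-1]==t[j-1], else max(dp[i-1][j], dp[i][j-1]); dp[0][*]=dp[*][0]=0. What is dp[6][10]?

   ''  c  a  b  c  c  b  b  a  b  c
''  0  0  0  0  0  0  0  0  0  0  0
 a  0  0  1  1  1  1  1  1  1  1  1
 c  0  1  1  1  2  2  2  2  2  2  2
 b  0  1  1  2  2  2  3  3  3  3  3
 b  0  1  1  2  2  2  3  4  4  4  4
 a  0  1  2  2  2  2  3  4  5  5  5
 c  0  1  2  2  3  3  3  4  5  5  6
 b  0  1  2  3  3  3  4  4  5  6  6

6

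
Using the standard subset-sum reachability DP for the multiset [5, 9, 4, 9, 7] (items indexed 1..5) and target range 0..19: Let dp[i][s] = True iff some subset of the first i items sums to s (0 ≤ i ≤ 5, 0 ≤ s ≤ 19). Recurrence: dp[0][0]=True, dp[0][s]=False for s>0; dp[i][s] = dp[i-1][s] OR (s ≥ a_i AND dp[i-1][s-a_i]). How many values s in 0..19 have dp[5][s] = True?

11

i\s   0   1   2   3   4   5   6   7   8   9  10  11  12  13  14  15  16  17  18  19
  0   T   F   F   F   F   F   F   F   F   F   F   F   F   F   F   F   F   F   F   F
  1   T   F   F   F   F   T   F   F   F   F   F   F   F   F   F   F   F   F   F   F
  2   T   F   F   F   F   T   F   F   F   T   F   F   F   F   T   F   F   F   F   F
  3   T   F   F   F   T   T   F   F   F   T   F   F   F   T   T   F   F   F   T   F
  4   T   F   F   F   T   T   F   F   F   T   F   F   F   T   T   F   F   F   T   F
  5   T   F   F   F   T   T   F   T   F   T   F   T   T   T   T   F   T   F   T   F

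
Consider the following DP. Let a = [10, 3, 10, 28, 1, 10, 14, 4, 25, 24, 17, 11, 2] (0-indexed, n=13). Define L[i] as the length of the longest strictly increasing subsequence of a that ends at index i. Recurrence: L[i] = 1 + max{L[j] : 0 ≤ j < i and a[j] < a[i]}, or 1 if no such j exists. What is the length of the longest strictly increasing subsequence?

4

   i    0    1    2    3    4    5    6    7    8    9   10   11   12
a[i]   10    3   10   28    1   10   14    4   25   24   17   11    2
L[i]    1    1    2    3    1    2    3    2    4    4    4    3    2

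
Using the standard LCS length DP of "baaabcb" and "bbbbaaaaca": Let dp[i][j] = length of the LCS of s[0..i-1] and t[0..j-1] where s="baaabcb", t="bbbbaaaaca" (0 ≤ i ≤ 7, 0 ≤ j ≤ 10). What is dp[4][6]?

   ''  b  b  b  b  a  a  a  a  c  a
''  0  0  0  0  0  0  0  0  0  0  0
 b  0  1  1  1  1  1  1  1  1  1  1
 a  0  1  1  1  1  2  2  2  2  2  2
 a  0  1  1  1  1  2  3  3  3  3  3
 a  0  1  1  1  1  2  3  4  4  4  4
 b  0  1  2  2  2  2  3  4  4  4  4
 c  0  1  2  2  2  2  3  4  4  5  5
 b  0  1  2  3  3  3  3  4  4  5  5

3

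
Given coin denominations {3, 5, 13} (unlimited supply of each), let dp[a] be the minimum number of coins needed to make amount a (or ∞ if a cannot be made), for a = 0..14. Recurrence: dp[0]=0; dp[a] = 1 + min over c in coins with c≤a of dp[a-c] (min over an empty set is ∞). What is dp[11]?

3

 a  0  1  2  3  4  5  6  7  8  9 10 11 12 13 14
dp  0  -  -  1  -  1  2  -  2  3  2  3  4  1  4
(- denotes ∞ / unreachable)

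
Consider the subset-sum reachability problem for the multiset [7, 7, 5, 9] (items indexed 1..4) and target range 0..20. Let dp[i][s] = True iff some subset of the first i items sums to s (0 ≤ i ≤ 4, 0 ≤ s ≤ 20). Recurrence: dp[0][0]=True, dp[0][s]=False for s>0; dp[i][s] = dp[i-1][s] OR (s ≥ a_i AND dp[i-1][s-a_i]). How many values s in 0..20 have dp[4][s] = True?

i\s   0   1   2   3   4   5   6   7   8   9  10  11  12  13  14  15  16  17  18  19  20
  0   T   F   F   F   F   F   F   F   F   F   F   F   F   F   F   F   F   F   F   F   F
  1   T   F   F   F   F   F   F   T   F   F   F   F   F   F   F   F   F   F   F   F   F
  2   T   F   F   F   F   F   F   T   F   F   F   F   F   F   T   F   F   F   F   F   F
  3   T   F   F   F   F   T   F   T   F   F   F   F   T   F   T   F   F   F   F   T   F
  4   T   F   F   F   F   T   F   T   F   T   F   F   T   F   T   F   T   F   F   T   F

8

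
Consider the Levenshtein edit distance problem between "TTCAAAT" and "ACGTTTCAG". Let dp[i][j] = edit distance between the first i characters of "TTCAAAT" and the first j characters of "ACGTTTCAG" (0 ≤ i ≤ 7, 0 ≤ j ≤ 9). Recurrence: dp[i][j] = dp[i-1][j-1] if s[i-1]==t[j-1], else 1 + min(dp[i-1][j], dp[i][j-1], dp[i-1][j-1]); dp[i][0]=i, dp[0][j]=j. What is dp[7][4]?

5

   ''  A  C  G  T  T  T  C  A  G
''  0  1  2  3  4  5  6  7  8  9
 T  1  1  2  3  3  4  5  6  7  8
 T  2  2  2  3  3  3  4  5  6  7
 C  3  3  2  3  4  4  4  4  5  6
 A  4  3  3  3  4  5  5  5  4  5
 A  5  4  4  4  4  5  6  6  5  5
 A  6  5  5  5  5  5  6  7  6  6
 T  7  6  6  6  5  5  5  6  7  7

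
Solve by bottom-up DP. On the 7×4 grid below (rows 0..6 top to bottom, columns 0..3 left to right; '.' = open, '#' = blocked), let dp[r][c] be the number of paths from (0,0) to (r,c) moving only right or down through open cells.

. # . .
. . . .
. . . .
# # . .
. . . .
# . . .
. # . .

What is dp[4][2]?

3

r\c   0   1   2   3
  0   1   0   0   0
  1   1   1   1   1
  2   1   2   3   4
  3   0   0   3   7
  4   0   0   3  10
  5   0   0   3  13
  6   0   0   3  16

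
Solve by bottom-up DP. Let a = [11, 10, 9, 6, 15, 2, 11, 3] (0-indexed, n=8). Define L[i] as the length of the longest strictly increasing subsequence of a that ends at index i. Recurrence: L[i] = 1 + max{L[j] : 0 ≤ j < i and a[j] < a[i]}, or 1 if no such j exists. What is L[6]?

2

   i    0    1    2    3    4    5    6    7
a[i]   11   10    9    6   15    2   11    3
L[i]    1    1    1    1    2    1    2    2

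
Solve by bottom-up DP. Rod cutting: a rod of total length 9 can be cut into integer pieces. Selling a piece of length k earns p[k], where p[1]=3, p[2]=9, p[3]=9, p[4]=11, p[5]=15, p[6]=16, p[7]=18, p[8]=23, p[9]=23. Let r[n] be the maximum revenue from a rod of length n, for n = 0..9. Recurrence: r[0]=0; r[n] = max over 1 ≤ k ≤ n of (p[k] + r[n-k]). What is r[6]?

27

   n    0    1    2    3    4    5    6    7    8    9
r[n]    0    3    9   12   18   21   27   30   36   39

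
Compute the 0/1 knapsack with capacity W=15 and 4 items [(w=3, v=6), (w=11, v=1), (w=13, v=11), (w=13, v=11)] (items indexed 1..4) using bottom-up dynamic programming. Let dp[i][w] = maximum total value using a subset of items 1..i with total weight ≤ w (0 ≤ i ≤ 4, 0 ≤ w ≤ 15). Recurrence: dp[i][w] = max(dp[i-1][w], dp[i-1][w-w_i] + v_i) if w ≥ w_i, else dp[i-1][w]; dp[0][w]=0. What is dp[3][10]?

6

i\w   0   1   2   3   4   5   6   7   8   9  10  11  12  13  14  15
  0   0   0   0   0   0   0   0   0   0   0   0   0   0   0   0   0
  1   0   0   0   6   6   6   6   6   6   6   6   6   6   6   6   6
  2   0   0   0   6   6   6   6   6   6   6   6   6   6   6   7   7
  3   0   0   0   6   6   6   6   6   6   6   6   6   6  11  11  11
  4   0   0   0   6   6   6   6   6   6   6   6   6   6  11  11  11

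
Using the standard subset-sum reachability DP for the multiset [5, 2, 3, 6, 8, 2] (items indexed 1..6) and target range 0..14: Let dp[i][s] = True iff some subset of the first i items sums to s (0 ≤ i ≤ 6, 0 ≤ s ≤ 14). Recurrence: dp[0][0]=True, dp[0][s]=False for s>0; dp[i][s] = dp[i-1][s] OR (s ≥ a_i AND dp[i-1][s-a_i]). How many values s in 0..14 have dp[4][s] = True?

i\s   0   1   2   3   4   5   6   7   8   9  10  11  12  13  14
  0   T   F   F   F   F   F   F   F   F   F   F   F   F   F   F
  1   T   F   F   F   F   T   F   F   F   F   F   F   F   F   F
  2   T   F   T   F   F   T   F   T   F   F   F   F   F   F   F
  3   T   F   T   T   F   T   F   T   T   F   T   F   F   F   F
  4   T   F   T   T   F   T   T   T   T   T   T   T   F   T   T
  5   T   F   T   T   F   T   T   T   T   T   T   T   F   T   T
  6   T   F   T   T   T   T   T   T   T   T   T   T   T   T   T

12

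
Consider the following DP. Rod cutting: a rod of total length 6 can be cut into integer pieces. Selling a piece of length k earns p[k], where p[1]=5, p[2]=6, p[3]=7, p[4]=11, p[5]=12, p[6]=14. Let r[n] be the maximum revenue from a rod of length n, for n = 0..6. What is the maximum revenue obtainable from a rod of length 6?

   n    0    1    2    3    4    5    6
r[n]    0    5   10   15   20   25   30

30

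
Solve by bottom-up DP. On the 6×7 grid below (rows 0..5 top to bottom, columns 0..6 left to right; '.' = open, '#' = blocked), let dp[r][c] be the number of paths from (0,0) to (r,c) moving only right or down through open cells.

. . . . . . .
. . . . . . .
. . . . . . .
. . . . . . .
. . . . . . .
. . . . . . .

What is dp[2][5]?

21

r\c   0   1   2   3   4   5   6
  0   1   1   1   1   1   1   1
  1   1   2   3   4   5   6   7
  2   1   3   6  10  15  21  28
  3   1   4  10  20  35  56  84
  4   1   5  15  35  70 126 210
  5   1   6  21  56 126 252 462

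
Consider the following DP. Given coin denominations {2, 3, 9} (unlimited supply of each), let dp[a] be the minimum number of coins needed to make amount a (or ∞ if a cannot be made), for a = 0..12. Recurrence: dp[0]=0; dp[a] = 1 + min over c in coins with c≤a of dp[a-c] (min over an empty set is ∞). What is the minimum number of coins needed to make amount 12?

2

 a  0  1  2  3  4  5  6  7  8  9 10 11 12
dp  0  -  1  1  2  2  2  3  3  1  4  2  2
(- denotes ∞ / unreachable)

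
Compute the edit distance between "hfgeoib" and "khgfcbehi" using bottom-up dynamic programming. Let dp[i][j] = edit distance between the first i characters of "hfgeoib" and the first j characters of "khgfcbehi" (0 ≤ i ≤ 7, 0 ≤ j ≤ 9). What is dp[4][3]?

   ''  k  h  g  f  c  b  e  h  i
''  0  1  2  3  4  5  6  7  8  9
 h  1  1  1  2  3  4  5  6  7  8
 f  2  2  2  2  2  3  4  5  6  7
 g  3  3  3  2  3  3  4  5  6  7
 e  4  4  4  3  3  4  4  4  5  6
 o  5  5  5  4  4  4  5  5  5  6
 i  6  6  6  5  5  5  5  6  6  5
 b  7  7  7  6  6  6  5  6  7  6

3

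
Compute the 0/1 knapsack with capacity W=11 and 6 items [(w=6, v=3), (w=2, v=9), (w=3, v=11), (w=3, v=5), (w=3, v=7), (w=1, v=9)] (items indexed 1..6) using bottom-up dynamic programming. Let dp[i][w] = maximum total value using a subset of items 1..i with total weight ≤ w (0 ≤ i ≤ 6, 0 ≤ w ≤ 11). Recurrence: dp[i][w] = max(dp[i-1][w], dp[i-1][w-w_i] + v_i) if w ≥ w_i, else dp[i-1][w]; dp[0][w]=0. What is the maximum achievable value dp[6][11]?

i\w   0   1   2   3   4   5   6   7   8   9  10  11
  0   0   0   0   0   0   0   0   0   0   0   0   0
  1   0   0   0   0   0   0   3   3   3   3   3   3
  2   0   0   9   9   9   9   9   9  12  12  12  12
  3   0   0   9  11  11  20  20  20  20  20  20  23
  4   0   0   9  11  11  20  20  20  25  25  25  25
  5   0   0   9  11  11  20  20  20  27  27  27  32
  6   0   9   9  18  20  20  29  29  29  36  36  36

36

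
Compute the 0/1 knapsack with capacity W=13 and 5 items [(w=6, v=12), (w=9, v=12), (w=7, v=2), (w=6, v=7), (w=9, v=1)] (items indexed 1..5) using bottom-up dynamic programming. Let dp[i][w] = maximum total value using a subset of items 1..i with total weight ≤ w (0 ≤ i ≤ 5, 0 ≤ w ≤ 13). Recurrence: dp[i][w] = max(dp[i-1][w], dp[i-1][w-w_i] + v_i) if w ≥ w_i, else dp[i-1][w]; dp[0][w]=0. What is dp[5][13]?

19

i\w   0   1   2   3   4   5   6   7   8   9  10  11  12  13
  0   0   0   0   0   0   0   0   0   0   0   0   0   0   0
  1   0   0   0   0   0   0  12  12  12  12  12  12  12  12
  2   0   0   0   0   0   0  12  12  12  12  12  12  12  12
  3   0   0   0   0   0   0  12  12  12  12  12  12  12  14
  4   0   0   0   0   0   0  12  12  12  12  12  12  19  19
  5   0   0   0   0   0   0  12  12  12  12  12  12  19  19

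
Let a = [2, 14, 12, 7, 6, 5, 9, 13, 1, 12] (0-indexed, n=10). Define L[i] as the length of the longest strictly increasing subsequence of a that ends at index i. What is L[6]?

   i    0    1    2    3    4    5    6    7    8    9
a[i]    2   14   12    7    6    5    9   13    1   12
L[i]    1    2    2    2    2    2    3    4    1    4

3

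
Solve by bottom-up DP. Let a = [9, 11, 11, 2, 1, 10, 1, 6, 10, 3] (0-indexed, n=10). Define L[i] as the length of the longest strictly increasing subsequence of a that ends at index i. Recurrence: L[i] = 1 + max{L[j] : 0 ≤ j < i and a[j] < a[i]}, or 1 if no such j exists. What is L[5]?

2

   i    0    1    2    3    4    5    6    7    8    9
a[i]    9   11   11    2    1   10    1    6   10    3
L[i]    1    2    2    1    1    2    1    2    3    2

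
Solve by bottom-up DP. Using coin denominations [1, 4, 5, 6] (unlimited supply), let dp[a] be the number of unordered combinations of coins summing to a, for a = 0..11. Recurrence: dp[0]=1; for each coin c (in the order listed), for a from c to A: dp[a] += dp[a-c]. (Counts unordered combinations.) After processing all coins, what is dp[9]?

after  coin     0     1     2     3     4     5     6     7     8     9    10    11
          1     1     1     1     1     1     1     1     1     1     1     1     1
          4     1     1     1     1     2     2     2     2     3     3     3     3
          5     1     1     1     1     2     3     3     3     4     5     6     6
          6     1     1     1     1     2     3     4     4     5     6     8     9

6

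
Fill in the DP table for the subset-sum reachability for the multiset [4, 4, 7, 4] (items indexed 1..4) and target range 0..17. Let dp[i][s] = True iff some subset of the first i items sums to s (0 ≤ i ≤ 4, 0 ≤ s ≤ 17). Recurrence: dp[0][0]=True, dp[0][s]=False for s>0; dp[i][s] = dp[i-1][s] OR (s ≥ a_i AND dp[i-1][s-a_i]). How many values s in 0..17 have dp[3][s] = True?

6

i\s   0   1   2   3   4   5   6   7   8   9  10  11  12  13  14  15  16  17
  0   T   F   F   F   F   F   F   F   F   F   F   F   F   F   F   F   F   F
  1   T   F   F   F   T   F   F   F   F   F   F   F   F   F   F   F   F   F
  2   T   F   F   F   T   F   F   F   T   F   F   F   F   F   F   F   F   F
  3   T   F   F   F   T   F   F   T   T   F   F   T   F   F   F   T   F   F
  4   T   F   F   F   T   F   F   T   T   F   F   T   T   F   F   T   F   F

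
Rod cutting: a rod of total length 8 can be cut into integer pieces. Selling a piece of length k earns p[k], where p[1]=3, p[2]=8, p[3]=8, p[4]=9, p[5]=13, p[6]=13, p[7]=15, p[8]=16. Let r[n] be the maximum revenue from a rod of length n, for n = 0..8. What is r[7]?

   n    0    1    2    3    4    5    6    7    8
r[n]    0    3    8   11   16   19   24   27   32

27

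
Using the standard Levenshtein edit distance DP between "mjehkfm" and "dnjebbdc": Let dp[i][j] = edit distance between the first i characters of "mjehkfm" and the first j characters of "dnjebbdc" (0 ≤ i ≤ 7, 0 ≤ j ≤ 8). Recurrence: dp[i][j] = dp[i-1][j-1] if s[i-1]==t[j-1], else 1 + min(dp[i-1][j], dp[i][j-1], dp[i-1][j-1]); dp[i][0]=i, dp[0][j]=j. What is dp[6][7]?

   ''  d  n  j  e  b  b  d  c
''  0  1  2  3  4  5  6  7  8
 m  1  1  2  3  4  5  6  7  8
 j  2  2  2  2  3  4  5  6  7
 e  3  3  3  3  2  3  4  5  6
 h  4  4  4  4  3  3  4  5  6
 k  5  5  5  5  4  4  4  5  6
 f  6  6  6  6  5  5  5  5  6
 m  7  7  7  7  6  6  6  6  6

5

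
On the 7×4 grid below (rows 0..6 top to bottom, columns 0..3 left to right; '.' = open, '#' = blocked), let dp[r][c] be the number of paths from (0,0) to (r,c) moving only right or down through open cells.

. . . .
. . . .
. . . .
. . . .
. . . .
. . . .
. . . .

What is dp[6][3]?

84

r\c   0   1   2   3
  0   1   1   1   1
  1   1   2   3   4
  2   1   3   6  10
  3   1   4  10  20
  4   1   5  15  35
  5   1   6  21  56
  6   1   7  28  84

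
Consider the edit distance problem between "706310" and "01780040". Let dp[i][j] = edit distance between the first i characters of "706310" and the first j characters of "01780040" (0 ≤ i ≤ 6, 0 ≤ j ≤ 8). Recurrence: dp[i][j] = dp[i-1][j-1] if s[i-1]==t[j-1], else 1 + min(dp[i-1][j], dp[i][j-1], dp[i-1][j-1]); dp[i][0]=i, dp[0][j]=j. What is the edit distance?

   ''  0  1  7  8  0  0  4  0
''  0  1  2  3  4  5  6  7  8
 7  1  1  2  2  3  4  5  6  7
 0  2  1  2  3  3  3  4  5  6
 6  3  2  2  3  4  4  4  5  6
 3  4  3  3  3  4  5  5  5  6
 1  5  4  3  4  4  5  6  6  6
 0  6  5  4  4  5  4  5  6  6

6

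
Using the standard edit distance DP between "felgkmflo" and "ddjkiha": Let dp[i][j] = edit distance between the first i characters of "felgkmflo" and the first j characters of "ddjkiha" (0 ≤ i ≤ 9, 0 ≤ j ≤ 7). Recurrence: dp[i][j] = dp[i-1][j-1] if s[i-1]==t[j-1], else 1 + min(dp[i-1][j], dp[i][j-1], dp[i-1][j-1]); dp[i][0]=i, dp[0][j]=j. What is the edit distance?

8

   ''  d  d  j  k  i  h  a
''  0  1  2  3  4  5  6  7
 f  1  1  2  3  4  5  6  7
 e  2  2  2  3  4  5  6  7
 l  3  3  3  3  4  5  6  7
 g  4  4  4  4  4  5  6  7
 k  5  5  5  5  4  5  6  7
 m  6  6  6  6  5  5  6  7
 f  7  7  7  7  6  6  6  7
 l  8  8  8  8  7  7  7  7
 o  9  9  9  9  8  8  8  8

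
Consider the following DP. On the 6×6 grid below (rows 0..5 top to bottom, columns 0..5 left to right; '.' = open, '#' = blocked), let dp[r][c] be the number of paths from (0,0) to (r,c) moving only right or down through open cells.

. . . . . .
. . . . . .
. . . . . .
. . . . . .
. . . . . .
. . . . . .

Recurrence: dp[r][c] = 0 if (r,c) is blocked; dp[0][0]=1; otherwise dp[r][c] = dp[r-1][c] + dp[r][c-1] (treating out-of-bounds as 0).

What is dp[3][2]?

10

r\c   0   1   2   3   4   5
  0   1   1   1   1   1   1
  1   1   2   3   4   5   6
  2   1   3   6  10  15  21
  3   1   4  10  20  35  56
  4   1   5  15  35  70 126
  5   1   6  21  56 126 252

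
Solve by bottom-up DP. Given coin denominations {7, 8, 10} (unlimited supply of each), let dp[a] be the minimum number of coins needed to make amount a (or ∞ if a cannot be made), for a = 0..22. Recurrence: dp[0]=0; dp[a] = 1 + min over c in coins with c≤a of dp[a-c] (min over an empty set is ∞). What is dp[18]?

 a  0  1  2  3  4  5  6  7  8  9 10 11 12 13 14 15 16 17 18 19 20 21 22
dp  0  -  -  -  -  -  -  1  1  -  1  -  -  -  2  2  2  2  2  -  2  3  3
(- denotes ∞ / unreachable)

2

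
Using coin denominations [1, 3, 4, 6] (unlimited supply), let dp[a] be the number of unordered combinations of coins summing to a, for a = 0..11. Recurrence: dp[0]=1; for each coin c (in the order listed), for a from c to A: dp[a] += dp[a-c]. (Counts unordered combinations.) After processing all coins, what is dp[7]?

after  coin     0     1     2     3     4     5     6     7     8     9    10    11
          1     1     1     1     1     1     1     1     1     1     1     1     1
          3     1     1     1     2     2     2     3     3     3     4     4     4
          4     1     1     1     2     3     3     4     5     6     7     8     9
          6     1     1     1     2     3     3     5     6     7     9    11    12

6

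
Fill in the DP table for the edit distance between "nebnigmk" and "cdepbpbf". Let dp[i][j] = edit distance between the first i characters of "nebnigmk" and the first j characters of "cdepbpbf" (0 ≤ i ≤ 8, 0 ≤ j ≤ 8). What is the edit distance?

   ''  c  d  e  p  b  p  b  f
''  0  1  2  3  4  5  6  7  8
 n  1  1  2  3  4  5  6  7  8
 e  2  2  2  2  3  4  5  6  7
 b  3  3  3  3  3  3  4  5  6
 n  4  4  4  4  4  4  4  5  6
 i  5  5  5  5  5  5  5  5  6
 g  6  6  6  6  6  6  6  6  6
 m  7  7  7  7  7  7  7  7  7
 k  8  8  8  8  8  8  8  8  8

8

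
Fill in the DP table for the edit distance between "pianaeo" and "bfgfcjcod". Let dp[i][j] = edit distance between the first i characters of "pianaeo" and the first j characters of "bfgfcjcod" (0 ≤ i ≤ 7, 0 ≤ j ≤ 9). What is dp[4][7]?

7

   ''  b  f  g  f  c  j  c  o  d
''  0  1  2  3  4  5  6  7  8  9
 p  1  1  2  3  4  5  6  7  8  9
 i  2  2  2  3  4  5  6  7  8  9
 a  3  3  3  3  4  5  6  7  8  9
 n  4  4  4  4  4  5  6  7  8  9
 a  5  5  5  5  5  5  6  7  8  9
 e  6  6  6  6  6  6  6  7  8  9
 o  7  7  7  7  7  7  7  7  7  8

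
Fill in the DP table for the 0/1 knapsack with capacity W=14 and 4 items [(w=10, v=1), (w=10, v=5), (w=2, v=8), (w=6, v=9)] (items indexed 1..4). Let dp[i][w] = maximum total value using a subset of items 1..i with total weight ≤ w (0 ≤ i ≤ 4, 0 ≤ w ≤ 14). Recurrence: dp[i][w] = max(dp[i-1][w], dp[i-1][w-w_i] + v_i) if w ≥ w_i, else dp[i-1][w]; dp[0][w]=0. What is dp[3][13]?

13

i\w   0   1   2   3   4   5   6   7   8   9  10  11  12  13  14
  0   0   0   0   0   0   0   0   0   0   0   0   0   0   0   0
  1   0   0   0   0   0   0   0   0   0   0   1   1   1   1   1
  2   0   0   0   0   0   0   0   0   0   0   5   5   5   5   5
  3   0   0   8   8   8   8   8   8   8   8   8   8  13  13  13
  4   0   0   8   8   8   8   9   9  17  17  17  17  17  17  17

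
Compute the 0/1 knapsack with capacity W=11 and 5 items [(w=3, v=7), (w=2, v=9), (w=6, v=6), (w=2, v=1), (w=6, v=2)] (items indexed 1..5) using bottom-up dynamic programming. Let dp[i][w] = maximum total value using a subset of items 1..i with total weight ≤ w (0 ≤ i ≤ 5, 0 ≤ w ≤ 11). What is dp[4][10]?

i\w   0   1   2   3   4   5   6   7   8   9  10  11
  0   0   0   0   0   0   0   0   0   0   0   0   0
  1   0   0   0   7   7   7   7   7   7   7   7   7
  2   0   0   9   9   9  16  16  16  16  16  16  16
  3   0   0   9   9   9  16  16  16  16  16  16  22
  4   0   0   9   9  10  16  16  17  17  17  17  22
  5   0   0   9   9  10  16  16  17  17  17  17  22

17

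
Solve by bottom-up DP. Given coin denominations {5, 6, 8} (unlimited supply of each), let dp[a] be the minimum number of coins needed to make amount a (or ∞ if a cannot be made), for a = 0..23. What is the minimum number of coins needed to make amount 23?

4

 a  0  1  2  3  4  5  6  7  8  9 10 11 12 13 14 15 16 17 18 19 20 21 22 23
dp  0  -  -  -  -  1  1  -  1  -  2  2  2  2  2  3  2  3  3  3  3  3  3  4
(- denotes ∞ / unreachable)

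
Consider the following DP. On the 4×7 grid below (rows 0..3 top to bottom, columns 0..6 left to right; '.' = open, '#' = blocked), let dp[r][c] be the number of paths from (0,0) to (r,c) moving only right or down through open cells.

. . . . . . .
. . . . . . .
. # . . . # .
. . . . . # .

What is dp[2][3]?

7

r\c   0   1   2   3   4   5   6
  0   1   1   1   1   1   1   1
  1   1   2   3   4   5   6   7
  2   1   0   3   7  12   0   7
  3   1   1   4  11  23   0   7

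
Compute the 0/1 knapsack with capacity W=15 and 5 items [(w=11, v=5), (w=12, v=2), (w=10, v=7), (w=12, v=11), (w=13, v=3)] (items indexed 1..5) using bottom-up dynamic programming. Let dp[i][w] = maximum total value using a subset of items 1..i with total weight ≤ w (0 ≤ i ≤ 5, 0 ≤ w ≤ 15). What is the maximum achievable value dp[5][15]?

11

i\w   0   1   2   3   4   5   6   7   8   9  10  11  12  13  14  15
  0   0   0   0   0   0   0   0   0   0   0   0   0   0   0   0   0
  1   0   0   0   0   0   0   0   0   0   0   0   5   5   5   5   5
  2   0   0   0   0   0   0   0   0   0   0   0   5   5   5   5   5
  3   0   0   0   0   0   0   0   0   0   0   7   7   7   7   7   7
  4   0   0   0   0   0   0   0   0   0   0   7   7  11  11  11  11
  5   0   0   0   0   0   0   0   0   0   0   7   7  11  11  11  11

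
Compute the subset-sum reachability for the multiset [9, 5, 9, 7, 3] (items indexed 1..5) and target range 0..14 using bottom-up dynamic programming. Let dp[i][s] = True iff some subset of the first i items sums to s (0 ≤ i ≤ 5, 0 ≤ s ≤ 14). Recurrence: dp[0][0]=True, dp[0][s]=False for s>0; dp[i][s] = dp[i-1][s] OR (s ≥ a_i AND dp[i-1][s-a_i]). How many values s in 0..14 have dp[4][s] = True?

i\s   0   1   2   3   4   5   6   7   8   9  10  11  12  13  14
  0   T   F   F   F   F   F   F   F   F   F   F   F   F   F   F
  1   T   F   F   F   F   F   F   F   F   T   F   F   F   F   F
  2   T   F   F   F   F   T   F   F   F   T   F   F   F   F   T
  3   T   F   F   F   F   T   F   F   F   T   F   F   F   F   T
  4   T   F   F   F   F   T   F   T   F   T   F   F   T   F   T
  5   T   F   F   T   F   T   F   T   T   T   T   F   T   F   T

6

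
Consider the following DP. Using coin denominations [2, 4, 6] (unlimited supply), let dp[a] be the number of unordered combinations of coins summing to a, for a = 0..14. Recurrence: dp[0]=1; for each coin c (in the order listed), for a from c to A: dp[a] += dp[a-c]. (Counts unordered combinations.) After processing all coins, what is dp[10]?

5

after  coin     0     1     2     3     4     5     6     7     8     9    10    11    12    13    14
          2     1     0     1     0     1     0     1     0     1     0     1     0     1     0     1
          4     1     0     1     0     2     0     2     0     3     0     3     0     4     0     4
          6     1     0     1     0     2     0     3     0     4     0     5     0     7     0     8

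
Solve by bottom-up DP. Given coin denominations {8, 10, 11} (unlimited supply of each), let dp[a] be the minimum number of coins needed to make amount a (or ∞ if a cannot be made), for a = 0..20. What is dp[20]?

 a  0  1  2  3  4  5  6  7  8  9 10 11 12 13 14 15 16 17 18 19 20
dp  0  -  -  -  -  -  -  -  1  -  1  1  -  -  -  -  2  -  2  2  2
(- denotes ∞ / unreachable)

2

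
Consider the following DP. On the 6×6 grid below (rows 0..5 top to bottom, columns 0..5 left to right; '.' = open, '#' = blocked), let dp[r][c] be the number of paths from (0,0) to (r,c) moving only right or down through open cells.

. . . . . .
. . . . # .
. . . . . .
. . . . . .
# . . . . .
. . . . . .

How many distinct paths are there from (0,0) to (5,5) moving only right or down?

221

r\c   0   1   2   3   4   5
  0   1   1   1   1   1   1
  1   1   2   3   4   0   1
  2   1   3   6  10  10  11
  3   1   4  10  20  30  41
  4   0   4  14  34  64 105
  5   0   4  18  52 116 221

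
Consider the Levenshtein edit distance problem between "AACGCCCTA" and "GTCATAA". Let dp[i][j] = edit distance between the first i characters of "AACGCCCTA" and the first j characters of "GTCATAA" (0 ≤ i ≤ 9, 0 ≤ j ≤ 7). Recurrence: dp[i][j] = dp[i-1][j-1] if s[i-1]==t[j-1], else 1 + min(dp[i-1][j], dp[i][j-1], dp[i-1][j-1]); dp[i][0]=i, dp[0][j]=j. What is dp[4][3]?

3

   ''  G  T  C  A  T  A  A
''  0  1  2  3  4  5  6  7
 A  1  1  2  3  3  4  5  6
 A  2  2  2  3  3  4  4  5
 C  3  3  3  2  3  4  5  5
 G  4  3  4  3  3  4  5  6
 C  5  4  4  4  4  4  5  6
 C  6  5  5  4  5  5  5  6
 C  7  6  6  5  5  6  6  6
 T  8  7  6  6  6  5  6  7
 A  9  8  7  7  6  6  5  6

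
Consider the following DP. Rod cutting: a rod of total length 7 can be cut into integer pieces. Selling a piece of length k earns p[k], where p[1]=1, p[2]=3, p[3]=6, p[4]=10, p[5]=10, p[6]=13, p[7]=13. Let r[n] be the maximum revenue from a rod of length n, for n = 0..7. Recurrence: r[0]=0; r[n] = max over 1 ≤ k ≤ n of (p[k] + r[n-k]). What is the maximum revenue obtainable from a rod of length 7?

   n    0    1    2    3    4    5    6    7
r[n]    0    1    3    6   10   11   13   16

16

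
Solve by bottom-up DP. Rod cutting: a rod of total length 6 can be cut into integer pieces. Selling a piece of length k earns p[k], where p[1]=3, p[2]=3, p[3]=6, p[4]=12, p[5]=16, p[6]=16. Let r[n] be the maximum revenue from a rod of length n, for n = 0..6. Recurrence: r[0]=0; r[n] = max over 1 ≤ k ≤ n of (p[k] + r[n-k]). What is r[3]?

9

   n    0    1    2    3    4    5    6
r[n]    0    3    6    9   12   16   19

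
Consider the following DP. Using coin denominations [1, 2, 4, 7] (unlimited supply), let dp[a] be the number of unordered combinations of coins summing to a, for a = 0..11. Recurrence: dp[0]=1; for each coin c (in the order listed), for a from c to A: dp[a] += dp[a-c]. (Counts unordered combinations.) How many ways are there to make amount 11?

after  coin     0     1     2     3     4     5     6     7     8     9    10    11
          1     1     1     1     1     1     1     1     1     1     1     1     1
          2     1     1     2     2     3     3     4     4     5     5     6     6
          4     1     1     2     2     4     4     6     6     9     9    12    12
          7     1     1     2     2     4     4     6     7    10    11    14    16

16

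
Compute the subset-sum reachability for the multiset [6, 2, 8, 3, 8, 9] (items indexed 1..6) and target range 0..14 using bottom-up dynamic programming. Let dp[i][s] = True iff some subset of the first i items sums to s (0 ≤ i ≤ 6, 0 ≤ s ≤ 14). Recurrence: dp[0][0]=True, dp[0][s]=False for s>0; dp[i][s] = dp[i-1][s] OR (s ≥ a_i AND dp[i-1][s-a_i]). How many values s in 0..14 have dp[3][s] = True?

i\s   0   1   2   3   4   5   6   7   8   9  10  11  12  13  14
  0   T   F   F   F   F   F   F   F   F   F   F   F   F   F   F
  1   T   F   F   F   F   F   T   F   F   F   F   F   F   F   F
  2   T   F   T   F   F   F   T   F   T   F   F   F   F   F   F
  3   T   F   T   F   F   F   T   F   T   F   T   F   F   F   T
  4   T   F   T   T   F   T   T   F   T   T   T   T   F   T   T
  5   T   F   T   T   F   T   T   F   T   T   T   T   F   T   T
  6   T   F   T   T   F   T   T   F   T   T   T   T   T   T   T

6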